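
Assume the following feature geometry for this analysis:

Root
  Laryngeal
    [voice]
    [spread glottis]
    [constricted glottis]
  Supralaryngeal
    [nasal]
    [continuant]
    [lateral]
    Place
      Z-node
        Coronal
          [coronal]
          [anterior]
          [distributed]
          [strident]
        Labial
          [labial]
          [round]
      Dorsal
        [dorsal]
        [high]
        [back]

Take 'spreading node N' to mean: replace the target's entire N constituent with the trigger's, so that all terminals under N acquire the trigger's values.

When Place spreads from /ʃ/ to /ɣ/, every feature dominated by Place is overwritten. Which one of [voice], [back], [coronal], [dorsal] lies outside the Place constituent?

[voice]

Under this geometry, Place contains [coronal], [anterior], [distributed], [strident], [labial], [round], [dorsal], [high], [back].
Of the listed options, [dorsal], [back], [coronal] are among these and would be overwritten by spreading Place.
[voice] is not within the Place subtree (it hangs from Laryngeal), so /ɣ/'s [voice] value survives.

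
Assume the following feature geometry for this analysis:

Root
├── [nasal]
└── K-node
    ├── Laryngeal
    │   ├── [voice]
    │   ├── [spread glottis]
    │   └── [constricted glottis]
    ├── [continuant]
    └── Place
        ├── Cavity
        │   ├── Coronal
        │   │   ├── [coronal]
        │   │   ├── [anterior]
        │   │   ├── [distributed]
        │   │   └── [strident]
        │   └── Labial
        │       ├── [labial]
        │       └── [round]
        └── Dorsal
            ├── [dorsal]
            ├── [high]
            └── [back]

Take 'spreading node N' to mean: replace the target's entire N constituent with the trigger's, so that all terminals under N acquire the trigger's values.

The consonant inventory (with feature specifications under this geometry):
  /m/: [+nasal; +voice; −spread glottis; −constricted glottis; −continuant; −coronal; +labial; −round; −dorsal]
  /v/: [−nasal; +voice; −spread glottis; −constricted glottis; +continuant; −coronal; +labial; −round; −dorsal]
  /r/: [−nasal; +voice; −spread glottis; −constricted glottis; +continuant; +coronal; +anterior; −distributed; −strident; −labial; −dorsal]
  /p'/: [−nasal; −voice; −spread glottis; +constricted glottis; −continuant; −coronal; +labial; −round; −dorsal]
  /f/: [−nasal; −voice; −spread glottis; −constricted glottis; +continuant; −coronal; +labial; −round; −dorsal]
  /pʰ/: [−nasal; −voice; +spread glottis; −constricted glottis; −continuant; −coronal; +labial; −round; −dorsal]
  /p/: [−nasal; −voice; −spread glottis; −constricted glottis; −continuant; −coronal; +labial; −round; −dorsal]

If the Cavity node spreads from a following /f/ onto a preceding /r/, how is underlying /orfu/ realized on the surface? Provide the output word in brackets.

The Cavity node dominates the terminals [coronal], [anterior], [distributed], [strident], [labial], [round].
Spreading Cavity from /f/ onto /r/ replaces those values with /f/'s: [−coronal], [+labial], [−round]. Features outside Cavity ([nasal], [voice], [spread glottis], …) stay as in /r/.
This feature bundle is that of [v], so /orfu/ surfaces as [ovfu].

[ovfu]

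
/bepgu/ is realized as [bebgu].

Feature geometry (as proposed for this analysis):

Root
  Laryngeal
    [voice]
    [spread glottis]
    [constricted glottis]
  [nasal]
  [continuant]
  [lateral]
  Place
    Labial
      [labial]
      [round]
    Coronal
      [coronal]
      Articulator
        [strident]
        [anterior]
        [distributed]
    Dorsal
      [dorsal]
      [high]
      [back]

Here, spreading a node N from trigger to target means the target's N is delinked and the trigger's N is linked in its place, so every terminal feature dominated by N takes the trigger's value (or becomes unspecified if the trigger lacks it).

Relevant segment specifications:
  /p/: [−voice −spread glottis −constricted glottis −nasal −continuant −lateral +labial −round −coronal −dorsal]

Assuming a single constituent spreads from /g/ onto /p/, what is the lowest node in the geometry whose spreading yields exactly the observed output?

The alternation /p/ → [b] changes [voice] and nothing else.
Only a single terminal changes, and /g/ supplies the new value, so [voice] itself is the minimal spreading constituent.
Features on which the two segments disagree outside [voice], such as [dorsal], [labial], are unchanged — nothing dominating them spread, and [voice] is the minimal sufficient constituent.

[voice]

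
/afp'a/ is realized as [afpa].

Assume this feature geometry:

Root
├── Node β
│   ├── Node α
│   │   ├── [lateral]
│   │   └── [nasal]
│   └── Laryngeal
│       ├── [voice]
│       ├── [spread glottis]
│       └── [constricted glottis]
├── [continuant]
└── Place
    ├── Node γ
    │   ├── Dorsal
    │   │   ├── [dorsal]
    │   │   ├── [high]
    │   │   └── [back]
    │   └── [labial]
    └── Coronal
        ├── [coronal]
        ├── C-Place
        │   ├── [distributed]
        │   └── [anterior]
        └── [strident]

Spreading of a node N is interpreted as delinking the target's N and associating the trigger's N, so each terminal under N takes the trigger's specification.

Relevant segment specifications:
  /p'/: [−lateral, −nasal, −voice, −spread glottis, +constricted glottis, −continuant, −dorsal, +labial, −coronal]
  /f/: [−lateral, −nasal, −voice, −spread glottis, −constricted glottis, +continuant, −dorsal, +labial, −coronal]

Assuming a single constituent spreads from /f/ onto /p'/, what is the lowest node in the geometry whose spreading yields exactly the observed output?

The alternation /p'/ → [p] changes [constricted glottis] and nothing else.
Since just one terminal is affected and it takes /f/'s value, spreading the terminal [constricted glottis] alone is sufficient and minimal.
[continuant], a feature on which the two segments disagree outside [constricted glottis], is unchanged — nothing dominating it spread, and [constricted glottis] is the minimal sufficient constituent.

[constricted glottis]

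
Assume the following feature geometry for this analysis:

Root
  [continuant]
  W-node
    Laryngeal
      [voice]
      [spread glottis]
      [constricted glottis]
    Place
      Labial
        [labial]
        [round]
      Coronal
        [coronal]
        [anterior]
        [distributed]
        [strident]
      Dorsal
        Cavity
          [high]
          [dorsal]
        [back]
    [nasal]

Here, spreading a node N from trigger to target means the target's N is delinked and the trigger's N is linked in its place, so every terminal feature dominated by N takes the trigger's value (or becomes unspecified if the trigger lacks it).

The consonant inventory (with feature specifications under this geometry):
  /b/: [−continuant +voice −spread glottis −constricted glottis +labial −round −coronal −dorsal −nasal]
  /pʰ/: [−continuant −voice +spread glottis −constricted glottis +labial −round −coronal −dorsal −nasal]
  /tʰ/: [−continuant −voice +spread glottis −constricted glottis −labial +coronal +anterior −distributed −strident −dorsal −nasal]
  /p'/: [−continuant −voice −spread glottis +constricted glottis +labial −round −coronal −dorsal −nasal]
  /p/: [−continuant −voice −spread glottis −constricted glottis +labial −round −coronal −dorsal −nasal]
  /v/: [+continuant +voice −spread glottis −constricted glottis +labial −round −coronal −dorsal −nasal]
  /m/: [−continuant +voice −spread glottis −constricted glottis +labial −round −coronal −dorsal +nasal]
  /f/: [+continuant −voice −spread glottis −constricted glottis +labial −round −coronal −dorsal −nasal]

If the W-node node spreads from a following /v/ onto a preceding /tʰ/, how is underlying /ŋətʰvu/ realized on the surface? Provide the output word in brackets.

[ŋəbvu]

W-node immediately or transitively dominates [voice], [spread glottis], [constricted glottis], [labial], [round], [coronal], [anterior], [distributed], [strident], [high], [dorsal], [back], [nasal].
Spreading W-node from /v/ onto /tʰ/ replaces those values with /v/'s: [+voice], [−spread glottis], [−constricted glottis], [+labial], [−round], [−coronal], [−dorsal], [−nasal]. Features outside W-node ([continuant]) stay as in /tʰ/.
The resulting bundle matches /b/ in the inventory; substituting it for /tʰ/ gives [ŋəbvu].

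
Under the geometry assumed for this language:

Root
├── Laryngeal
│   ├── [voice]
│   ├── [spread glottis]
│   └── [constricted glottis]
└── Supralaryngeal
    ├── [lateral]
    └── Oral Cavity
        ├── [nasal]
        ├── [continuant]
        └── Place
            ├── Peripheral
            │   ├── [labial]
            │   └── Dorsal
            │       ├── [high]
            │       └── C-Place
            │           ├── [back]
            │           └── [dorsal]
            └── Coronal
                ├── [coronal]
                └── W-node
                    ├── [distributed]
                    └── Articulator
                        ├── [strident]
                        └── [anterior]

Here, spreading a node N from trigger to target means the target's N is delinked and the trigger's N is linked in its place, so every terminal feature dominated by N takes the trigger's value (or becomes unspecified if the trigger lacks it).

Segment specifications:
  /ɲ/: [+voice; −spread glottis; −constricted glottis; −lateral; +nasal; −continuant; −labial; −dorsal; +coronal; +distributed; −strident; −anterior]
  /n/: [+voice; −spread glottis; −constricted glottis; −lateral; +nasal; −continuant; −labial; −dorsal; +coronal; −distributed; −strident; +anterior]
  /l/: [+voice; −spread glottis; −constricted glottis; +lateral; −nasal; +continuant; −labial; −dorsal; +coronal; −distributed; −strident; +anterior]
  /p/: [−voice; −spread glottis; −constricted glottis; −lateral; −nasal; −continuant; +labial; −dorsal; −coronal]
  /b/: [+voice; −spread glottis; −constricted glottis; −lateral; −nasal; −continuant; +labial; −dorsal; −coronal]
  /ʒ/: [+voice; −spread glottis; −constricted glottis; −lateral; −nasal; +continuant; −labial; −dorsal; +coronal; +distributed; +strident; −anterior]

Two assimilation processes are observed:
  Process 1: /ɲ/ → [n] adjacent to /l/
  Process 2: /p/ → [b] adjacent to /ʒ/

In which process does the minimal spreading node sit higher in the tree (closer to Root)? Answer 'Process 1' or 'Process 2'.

Process 2

Process 1: the features that change are [anterior], [distributed]; the minimal node is W-node (depth 5).
Process 2 alters [voice]; the lowest dominating node is [voice] (depth 2 from Root).
Depth 2 < depth 5; Process 2 involves the structurally higher constituent [voice].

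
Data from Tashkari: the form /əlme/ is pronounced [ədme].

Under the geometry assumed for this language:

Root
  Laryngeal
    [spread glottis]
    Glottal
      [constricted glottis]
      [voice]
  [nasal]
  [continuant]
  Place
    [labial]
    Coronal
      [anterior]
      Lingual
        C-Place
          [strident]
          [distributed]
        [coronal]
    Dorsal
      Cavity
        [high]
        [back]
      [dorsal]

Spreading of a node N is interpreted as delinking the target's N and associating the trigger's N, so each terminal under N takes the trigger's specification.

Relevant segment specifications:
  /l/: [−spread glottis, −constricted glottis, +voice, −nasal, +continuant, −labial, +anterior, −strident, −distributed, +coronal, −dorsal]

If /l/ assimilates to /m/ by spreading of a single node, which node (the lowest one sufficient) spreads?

Feature comparison: [continuant] differs between /l/ and [d]; the remaining terminals match.
Only a single terminal changes, and /m/ supplies the new value, so [continuant] itself is the minimal spreading constituent.
[nasal], [labial] — on which /m/ differs from /l/ — are unchanged, so Root cannot have spread; the constituent is no larger than [continuant].

[continuant]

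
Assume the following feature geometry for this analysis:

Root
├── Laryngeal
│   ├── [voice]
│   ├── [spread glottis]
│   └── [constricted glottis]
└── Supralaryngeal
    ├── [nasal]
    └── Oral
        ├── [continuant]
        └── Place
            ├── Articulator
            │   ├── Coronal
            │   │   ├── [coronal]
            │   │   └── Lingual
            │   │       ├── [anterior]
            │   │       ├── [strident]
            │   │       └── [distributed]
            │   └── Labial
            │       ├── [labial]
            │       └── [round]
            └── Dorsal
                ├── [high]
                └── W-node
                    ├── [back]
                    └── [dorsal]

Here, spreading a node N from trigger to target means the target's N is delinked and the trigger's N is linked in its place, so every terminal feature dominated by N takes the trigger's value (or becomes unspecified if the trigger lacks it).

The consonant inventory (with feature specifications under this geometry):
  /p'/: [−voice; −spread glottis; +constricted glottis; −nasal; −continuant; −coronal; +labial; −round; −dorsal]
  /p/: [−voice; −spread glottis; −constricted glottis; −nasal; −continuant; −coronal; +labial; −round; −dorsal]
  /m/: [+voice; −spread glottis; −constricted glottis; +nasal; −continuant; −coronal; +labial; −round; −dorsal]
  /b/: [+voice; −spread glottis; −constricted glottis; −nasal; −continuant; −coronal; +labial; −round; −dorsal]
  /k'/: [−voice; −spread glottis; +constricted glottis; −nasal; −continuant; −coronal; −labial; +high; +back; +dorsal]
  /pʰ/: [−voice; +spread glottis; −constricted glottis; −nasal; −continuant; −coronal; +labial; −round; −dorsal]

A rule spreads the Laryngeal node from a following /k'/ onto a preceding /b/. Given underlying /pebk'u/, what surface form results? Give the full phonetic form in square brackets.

Terminals under Laryngeal in this geometry: [voice], [spread glottis], [constricted glottis].
Spreading Laryngeal from /k'/ onto /b/ replaces those values with /k'/'s: [−voice], [−spread glottis], [+constricted glottis]. Features outside Laryngeal ([nasal], [continuant], [coronal], …) stay as in /b/.
The resulting bundle matches /p'/ in the inventory; substituting it for /b/ gives [pep'k'u].

[pep'k'u]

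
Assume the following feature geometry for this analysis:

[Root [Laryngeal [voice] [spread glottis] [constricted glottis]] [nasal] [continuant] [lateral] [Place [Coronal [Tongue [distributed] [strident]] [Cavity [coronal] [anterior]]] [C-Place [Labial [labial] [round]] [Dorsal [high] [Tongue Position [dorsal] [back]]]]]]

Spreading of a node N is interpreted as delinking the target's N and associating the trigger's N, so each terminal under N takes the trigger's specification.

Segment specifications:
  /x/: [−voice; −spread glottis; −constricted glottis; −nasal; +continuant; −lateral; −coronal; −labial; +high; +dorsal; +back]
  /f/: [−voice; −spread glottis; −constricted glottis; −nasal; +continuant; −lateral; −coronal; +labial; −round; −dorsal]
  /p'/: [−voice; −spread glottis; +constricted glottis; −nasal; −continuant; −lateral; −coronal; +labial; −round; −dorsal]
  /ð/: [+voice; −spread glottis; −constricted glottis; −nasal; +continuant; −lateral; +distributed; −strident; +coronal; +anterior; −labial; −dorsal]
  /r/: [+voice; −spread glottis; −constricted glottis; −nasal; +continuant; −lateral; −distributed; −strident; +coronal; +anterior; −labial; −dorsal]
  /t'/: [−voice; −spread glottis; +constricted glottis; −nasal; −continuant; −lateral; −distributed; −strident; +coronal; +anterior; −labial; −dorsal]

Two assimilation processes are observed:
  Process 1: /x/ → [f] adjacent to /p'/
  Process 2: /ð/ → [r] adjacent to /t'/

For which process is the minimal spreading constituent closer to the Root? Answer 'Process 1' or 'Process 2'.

Process 1 alters [labial], [round], [dorsal], [high], [back]; the lowest common ancestor is C-Place (depth 2 from Root).
In Process 2, [distributed] changes, so the minimal spreading node is [distributed] at depth 4.
C-Place (depth 2) sits above [distributed] (depth 4), making Process 1 the one with the higher spreading node.

Process 1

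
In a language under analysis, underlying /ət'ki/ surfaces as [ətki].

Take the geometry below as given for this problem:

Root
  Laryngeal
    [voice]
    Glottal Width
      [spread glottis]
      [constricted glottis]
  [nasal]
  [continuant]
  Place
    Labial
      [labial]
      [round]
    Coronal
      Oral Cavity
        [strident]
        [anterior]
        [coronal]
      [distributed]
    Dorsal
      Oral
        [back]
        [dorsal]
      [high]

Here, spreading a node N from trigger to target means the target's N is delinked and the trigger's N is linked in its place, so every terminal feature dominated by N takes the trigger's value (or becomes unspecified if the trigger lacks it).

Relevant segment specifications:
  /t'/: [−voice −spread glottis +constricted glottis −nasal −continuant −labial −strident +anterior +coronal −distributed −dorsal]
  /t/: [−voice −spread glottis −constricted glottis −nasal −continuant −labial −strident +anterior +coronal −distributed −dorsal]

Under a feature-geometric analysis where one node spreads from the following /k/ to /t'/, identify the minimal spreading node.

[constricted glottis]

/t'/ and [t] differ in [constricted glottis]; every other specified feature is identical.
Only a single terminal changes, and /k/ supplies the new value, so [constricted glottis] itself is the minimal spreading constituent.
Features on which the two segments disagree outside [constricted glottis], such as [dorsal], [coronal], are unchanged — nothing dominating them spread, and [constricted glottis] is the minimal sufficient constituent.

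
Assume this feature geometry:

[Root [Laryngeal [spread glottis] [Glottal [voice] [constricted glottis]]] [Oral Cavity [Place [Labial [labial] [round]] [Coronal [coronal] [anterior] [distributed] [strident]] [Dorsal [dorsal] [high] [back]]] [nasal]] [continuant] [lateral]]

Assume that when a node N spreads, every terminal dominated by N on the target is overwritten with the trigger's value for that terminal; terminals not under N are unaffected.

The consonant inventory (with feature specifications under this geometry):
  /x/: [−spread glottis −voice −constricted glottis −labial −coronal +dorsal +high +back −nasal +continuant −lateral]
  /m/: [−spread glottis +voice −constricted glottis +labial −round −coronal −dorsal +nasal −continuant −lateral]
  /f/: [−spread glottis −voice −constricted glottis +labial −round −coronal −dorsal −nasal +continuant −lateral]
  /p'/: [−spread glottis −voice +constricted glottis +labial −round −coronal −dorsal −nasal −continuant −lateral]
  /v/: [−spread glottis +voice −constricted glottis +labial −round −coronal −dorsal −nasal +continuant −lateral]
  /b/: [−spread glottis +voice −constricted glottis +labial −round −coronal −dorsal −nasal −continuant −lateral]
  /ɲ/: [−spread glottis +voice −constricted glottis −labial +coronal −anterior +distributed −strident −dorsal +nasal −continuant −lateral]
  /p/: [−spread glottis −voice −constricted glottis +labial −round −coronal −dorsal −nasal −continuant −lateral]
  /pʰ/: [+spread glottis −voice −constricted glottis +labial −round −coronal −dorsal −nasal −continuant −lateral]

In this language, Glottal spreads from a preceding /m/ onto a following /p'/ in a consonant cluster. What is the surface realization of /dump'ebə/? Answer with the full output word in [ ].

Terminals under Glottal in this geometry: [voice], [constricted glottis].
Spreading Glottal from /m/ onto /p'/ replaces those values with /m/'s: [+voice], [−constricted glottis]. Features outside Glottal ([spread glottis], [labial], [round], …) stay as in /p'/.
Among the inventory, only /b/ has exactly this specification, giving the surface form [dumbebə].

[dumbebə]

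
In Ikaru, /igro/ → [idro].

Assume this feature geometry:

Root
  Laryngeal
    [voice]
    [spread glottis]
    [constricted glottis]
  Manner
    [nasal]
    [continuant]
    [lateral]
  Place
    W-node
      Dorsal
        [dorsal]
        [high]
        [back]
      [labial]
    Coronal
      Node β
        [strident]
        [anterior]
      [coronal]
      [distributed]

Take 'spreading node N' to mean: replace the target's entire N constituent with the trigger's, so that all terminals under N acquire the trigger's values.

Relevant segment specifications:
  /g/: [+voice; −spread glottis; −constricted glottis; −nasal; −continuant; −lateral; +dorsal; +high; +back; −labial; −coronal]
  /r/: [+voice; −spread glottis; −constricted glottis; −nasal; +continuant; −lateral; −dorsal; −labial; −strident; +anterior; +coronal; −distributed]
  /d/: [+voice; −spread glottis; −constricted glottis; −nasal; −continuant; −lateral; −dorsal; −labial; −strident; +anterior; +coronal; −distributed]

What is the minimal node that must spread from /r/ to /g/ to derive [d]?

Place

Comparing /g/ with its surface form [d], the features that change are [coronal], [anterior], [distributed], [strident], [dorsal], [high], [back].
In this geometry the lowest node dominating all of them is Place: every daughter of Place dominates only a proper subset, so no lower node suffices.
Delinking /g/'s Place and associating /r/'s Place gives precisely the feature bundle of [d].
Had Root spread, [continuant] would have taken /r/'s value; it stays as in /g/, confirming the spreading constituent is exactly Place.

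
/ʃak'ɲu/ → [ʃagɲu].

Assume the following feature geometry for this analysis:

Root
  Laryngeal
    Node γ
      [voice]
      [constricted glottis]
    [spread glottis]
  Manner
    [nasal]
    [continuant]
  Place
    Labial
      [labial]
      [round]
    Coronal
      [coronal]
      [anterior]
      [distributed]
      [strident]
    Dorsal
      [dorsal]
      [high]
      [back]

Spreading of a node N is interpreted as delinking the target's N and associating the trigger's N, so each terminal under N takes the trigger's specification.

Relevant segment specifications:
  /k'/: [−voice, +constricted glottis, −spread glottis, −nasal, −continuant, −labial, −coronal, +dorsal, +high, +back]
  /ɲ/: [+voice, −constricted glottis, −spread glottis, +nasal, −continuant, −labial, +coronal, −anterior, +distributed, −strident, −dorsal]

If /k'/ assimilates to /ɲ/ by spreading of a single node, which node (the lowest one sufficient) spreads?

Node γ

/k'/ and [g] differ in [voice], [constricted glottis]; every other specified feature is identical.
The smallest constituent containing every changed terminal is Node γ — each of its daughters lacks at least one of the affected features.
Delinking /k'/'s Node γ and associating /ɲ/'s Node γ gives precisely the feature bundle of [g].
Features on which the two segments disagree outside Node γ, such as [coronal], [nasal], are unchanged — nothing dominating them spread, and Node γ is the minimal sufficient constituent.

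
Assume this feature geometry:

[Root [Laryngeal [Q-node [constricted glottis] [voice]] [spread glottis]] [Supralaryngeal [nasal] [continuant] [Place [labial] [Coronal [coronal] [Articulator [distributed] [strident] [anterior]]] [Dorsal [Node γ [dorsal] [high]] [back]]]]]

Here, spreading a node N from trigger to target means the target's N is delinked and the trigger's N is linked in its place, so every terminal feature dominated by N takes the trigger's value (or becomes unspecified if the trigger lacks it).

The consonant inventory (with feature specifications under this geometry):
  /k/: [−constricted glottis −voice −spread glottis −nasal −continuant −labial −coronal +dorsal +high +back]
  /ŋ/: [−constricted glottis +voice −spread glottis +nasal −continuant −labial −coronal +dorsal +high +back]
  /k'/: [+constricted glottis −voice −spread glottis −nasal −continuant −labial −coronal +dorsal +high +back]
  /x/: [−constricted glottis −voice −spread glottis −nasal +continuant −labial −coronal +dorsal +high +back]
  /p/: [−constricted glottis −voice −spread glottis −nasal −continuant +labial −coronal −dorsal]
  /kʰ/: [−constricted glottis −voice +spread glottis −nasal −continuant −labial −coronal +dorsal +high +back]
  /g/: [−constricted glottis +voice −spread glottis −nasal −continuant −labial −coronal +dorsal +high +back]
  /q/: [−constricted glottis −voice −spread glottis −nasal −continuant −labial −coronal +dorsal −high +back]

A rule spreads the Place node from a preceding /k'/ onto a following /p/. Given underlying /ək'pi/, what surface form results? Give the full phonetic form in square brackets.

The Place node dominates the terminals [labial], [coronal], [distributed], [strident], [anterior], [dorsal], [high], [back].
The target acquires /k'/'s values for everything under Place — [−labial], [−coronal], [+dorsal], [+high], [+back] — while keeping its own [constricted glottis], [voice], [spread glottis], ….
This feature bundle is that of [k], so /ək'pi/ surfaces as [ək'ki].

[ək'ki]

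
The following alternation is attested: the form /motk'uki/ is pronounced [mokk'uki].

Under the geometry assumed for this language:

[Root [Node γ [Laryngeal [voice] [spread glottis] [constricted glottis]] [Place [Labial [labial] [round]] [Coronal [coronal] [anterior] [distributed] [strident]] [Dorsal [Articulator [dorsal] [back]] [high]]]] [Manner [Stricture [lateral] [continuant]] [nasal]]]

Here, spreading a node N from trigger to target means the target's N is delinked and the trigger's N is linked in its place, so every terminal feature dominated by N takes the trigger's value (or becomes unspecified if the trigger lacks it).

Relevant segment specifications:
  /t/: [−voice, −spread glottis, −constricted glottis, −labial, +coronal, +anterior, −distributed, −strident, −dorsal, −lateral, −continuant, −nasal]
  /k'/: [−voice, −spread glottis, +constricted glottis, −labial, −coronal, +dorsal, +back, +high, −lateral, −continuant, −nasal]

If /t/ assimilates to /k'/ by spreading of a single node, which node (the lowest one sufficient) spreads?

Place

The alternation /t/ → [k] changes [coronal], [anterior], [distributed], [strident], [dorsal], [high], [back] and nothing else.
These terminals are all dominated by Place, and no proper subconstituent of Place covers them all; Place is their lowest common ancestor.
Spreading Place from /k'/ overwrites each of those terminals with /k'/'s values, yielding exactly [k].
Had Node γ or a higher node spread, [constricted glottis] would have taken /k'/'s value; it stays as in /t/, confirming the spreading constituent is exactly Place.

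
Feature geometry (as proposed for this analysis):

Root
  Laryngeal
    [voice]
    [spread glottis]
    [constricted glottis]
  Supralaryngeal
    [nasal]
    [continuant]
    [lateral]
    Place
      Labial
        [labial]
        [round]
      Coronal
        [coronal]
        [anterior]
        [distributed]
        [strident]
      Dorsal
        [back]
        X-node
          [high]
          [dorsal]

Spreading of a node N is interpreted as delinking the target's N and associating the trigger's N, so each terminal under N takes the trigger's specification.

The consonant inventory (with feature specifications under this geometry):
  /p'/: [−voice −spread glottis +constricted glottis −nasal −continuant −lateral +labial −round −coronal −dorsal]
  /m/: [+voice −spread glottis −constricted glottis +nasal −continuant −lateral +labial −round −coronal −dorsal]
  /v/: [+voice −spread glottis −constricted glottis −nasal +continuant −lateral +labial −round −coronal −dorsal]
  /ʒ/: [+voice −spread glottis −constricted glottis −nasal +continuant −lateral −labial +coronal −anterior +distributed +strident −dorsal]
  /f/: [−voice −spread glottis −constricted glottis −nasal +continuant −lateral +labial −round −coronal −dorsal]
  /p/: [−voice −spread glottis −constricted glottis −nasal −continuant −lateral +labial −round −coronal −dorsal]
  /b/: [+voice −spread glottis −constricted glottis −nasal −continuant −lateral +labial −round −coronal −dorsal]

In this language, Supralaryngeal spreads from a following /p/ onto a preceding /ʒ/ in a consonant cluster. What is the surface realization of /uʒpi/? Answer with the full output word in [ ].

The Supralaryngeal node dominates the terminals [nasal], [continuant], [lateral], [labial], [round], [coronal], [anterior], [distributed], [strident], [back], [high], [dorsal].
Spreading Supralaryngeal from /p/ onto /ʒ/ replaces those values with /p/'s: [−nasal], [−continuant], [−lateral], [+labial], [−round], [−coronal], [−dorsal]. Features outside Supralaryngeal ([voice], [spread glottis], [constricted glottis]) stay as in /ʒ/.
This feature bundle is that of [b], so /uʒpi/ surfaces as [ubpi].

[ubpi]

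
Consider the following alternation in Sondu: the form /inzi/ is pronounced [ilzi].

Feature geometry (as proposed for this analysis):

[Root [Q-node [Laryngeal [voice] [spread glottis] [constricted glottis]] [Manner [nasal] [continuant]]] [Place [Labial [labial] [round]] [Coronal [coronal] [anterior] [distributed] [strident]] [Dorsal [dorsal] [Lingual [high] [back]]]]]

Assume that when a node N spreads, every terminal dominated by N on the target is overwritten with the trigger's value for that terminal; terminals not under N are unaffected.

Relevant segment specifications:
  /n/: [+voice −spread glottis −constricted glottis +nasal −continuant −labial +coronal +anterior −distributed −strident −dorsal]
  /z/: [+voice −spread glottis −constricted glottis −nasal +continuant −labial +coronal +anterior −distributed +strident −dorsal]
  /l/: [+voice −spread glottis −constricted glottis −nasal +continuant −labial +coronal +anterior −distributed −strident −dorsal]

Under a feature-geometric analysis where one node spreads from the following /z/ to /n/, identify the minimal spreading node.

/n/ and [l] differ in [nasal], [continuant]; every other specified feature is identical.
In this geometry the lowest node dominating all of them is Manner: every daughter of Manner dominates only a proper subset, so no lower node suffices.
Delinking /n/'s Manner and associating /z/'s Manner gives precisely the feature bundle of [l].
[strident] stays as in /n/ although /z/ differs there, so no node dominating it spread; among the remaining candidates Manner is the lowest that derives the output.

Manner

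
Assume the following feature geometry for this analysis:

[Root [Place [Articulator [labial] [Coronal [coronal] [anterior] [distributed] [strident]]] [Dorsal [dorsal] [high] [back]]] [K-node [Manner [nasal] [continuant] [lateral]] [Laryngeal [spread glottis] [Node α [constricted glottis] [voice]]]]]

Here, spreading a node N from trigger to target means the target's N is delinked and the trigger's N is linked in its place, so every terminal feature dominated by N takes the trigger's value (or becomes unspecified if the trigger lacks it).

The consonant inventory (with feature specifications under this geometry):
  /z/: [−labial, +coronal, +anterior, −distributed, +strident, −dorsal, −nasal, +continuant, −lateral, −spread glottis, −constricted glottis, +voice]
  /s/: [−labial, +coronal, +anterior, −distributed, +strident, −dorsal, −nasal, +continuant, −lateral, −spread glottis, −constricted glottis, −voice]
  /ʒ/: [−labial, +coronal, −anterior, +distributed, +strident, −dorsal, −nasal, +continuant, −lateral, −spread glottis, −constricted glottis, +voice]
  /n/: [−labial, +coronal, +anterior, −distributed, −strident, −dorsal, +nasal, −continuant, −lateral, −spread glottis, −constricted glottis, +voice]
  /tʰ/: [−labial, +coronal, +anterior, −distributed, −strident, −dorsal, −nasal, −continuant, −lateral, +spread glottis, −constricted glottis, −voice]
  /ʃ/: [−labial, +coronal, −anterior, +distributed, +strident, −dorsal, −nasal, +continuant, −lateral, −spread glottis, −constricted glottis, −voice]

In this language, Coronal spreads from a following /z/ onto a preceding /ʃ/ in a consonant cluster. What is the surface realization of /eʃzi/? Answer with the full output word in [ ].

Coronal immediately or transitively dominates [coronal], [anterior], [distributed], [strident].
After delinking /ʃ/'s Coronal and linking /z/'s, the affected terminals become [+coronal], [+anterior], [−distributed], [+strident]; [labial], [dorsal], [nasal], … (outside Coronal) are retained from /ʃ/.
This feature bundle is that of [s], so /eʃzi/ surfaces as [eszi].

[eszi]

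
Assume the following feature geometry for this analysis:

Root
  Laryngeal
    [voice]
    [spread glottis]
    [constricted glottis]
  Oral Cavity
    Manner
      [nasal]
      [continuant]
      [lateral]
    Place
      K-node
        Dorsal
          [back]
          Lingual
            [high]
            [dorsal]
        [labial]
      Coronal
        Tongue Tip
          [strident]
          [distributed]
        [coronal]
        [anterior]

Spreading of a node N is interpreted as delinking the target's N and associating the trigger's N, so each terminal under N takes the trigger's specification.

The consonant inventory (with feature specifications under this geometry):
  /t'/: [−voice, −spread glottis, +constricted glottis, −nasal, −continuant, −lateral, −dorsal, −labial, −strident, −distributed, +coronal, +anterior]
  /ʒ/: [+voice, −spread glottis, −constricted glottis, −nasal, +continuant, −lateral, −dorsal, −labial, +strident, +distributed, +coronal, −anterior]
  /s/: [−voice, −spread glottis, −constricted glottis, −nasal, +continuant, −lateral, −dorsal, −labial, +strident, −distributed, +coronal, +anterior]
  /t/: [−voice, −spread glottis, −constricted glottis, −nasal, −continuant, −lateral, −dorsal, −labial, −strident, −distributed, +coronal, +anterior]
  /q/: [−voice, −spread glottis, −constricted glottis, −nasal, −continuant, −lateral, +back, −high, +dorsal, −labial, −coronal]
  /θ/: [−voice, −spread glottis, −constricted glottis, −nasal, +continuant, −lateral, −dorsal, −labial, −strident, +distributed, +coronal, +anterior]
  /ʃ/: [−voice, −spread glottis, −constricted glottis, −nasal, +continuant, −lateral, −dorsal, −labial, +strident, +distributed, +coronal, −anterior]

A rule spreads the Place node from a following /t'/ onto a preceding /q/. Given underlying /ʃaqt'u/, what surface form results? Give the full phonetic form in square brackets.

Terminals under Place in this geometry: [back], [high], [dorsal], [labial], [strident], [distributed], [coronal], [anterior].
After delinking /q/'s Place and linking /t'/'s, the affected terminals become [−dorsal], [−labial], [−strident], [−distributed], [+coronal], [+anterior]; [voice], [spread glottis], [constricted glottis], … (outside Place) are retained from /q/.
This feature bundle is that of [t], so /ʃaqt'u/ surfaces as [ʃatt'u].

[ʃatt'u]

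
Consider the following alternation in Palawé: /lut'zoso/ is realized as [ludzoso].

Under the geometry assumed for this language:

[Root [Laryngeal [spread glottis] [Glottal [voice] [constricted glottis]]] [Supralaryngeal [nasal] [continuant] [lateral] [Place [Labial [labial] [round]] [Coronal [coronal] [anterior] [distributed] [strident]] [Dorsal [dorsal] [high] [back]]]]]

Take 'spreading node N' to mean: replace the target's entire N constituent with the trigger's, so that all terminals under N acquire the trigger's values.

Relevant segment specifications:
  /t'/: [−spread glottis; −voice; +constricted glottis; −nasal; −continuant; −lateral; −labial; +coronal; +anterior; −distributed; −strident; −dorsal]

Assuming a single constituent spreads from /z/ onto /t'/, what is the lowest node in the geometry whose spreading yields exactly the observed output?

Glottal

Comparing /t'/ with its surface form [d], the features that change are [voice], [constricted glottis].
Tracing each changed feature up the tree, the paths first meet at Glottal; any lower node misses at least one of them.
Spreading Glottal from /z/ overwrites each of those terminals with /z/'s values, yielding exactly [d].
Features on which the two segments disagree outside Glottal, such as [strident], [continuant], are unchanged — nothing dominating them spread, and Glottal is the minimal sufficient constituent.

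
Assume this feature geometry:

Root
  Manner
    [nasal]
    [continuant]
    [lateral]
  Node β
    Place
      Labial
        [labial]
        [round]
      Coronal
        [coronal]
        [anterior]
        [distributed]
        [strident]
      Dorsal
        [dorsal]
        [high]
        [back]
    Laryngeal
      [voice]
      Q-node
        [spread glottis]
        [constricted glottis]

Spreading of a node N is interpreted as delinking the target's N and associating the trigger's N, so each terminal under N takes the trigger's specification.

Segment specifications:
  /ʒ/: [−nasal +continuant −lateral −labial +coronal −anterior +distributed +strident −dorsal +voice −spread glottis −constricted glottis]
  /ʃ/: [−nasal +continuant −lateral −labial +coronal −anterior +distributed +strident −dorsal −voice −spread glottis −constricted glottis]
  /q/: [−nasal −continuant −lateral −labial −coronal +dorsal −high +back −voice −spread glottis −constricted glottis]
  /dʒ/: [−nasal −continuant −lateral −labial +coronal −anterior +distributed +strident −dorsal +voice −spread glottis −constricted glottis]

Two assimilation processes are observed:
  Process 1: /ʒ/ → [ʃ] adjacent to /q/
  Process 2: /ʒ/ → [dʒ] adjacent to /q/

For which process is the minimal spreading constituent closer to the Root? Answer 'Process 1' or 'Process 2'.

Process 1 alters [voice]; the lowest dominating node is [voice] (depth 3 from Root).
Process 2 alters [continuant]; the lowest dominating node is [continuant] (depth 2 from Root).
[continuant] is closer to Root than [voice], so Process 2 spreads the higher node.

Process 2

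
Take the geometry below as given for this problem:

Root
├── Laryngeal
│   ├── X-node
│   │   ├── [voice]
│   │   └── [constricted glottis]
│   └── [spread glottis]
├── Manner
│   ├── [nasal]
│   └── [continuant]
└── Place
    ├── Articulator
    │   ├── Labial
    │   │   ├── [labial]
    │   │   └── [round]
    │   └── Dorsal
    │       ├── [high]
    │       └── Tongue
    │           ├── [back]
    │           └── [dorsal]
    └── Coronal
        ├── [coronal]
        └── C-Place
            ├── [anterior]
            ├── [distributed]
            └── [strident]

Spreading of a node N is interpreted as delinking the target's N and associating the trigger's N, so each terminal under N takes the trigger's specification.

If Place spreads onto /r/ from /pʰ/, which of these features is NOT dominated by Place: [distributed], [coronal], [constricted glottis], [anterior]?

Place dominates exactly [labial], [round], [high], [back], [dorsal], [coronal], [anterior], [distributed], [strident].
Of the listed options, [anterior], [coronal], [distributed] are among these and would be overwritten by spreading Place.
[constricted glottis] attaches under X-node, not under Place, so /r/ retains its own value for [constricted glottis].

[constricted glottis]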